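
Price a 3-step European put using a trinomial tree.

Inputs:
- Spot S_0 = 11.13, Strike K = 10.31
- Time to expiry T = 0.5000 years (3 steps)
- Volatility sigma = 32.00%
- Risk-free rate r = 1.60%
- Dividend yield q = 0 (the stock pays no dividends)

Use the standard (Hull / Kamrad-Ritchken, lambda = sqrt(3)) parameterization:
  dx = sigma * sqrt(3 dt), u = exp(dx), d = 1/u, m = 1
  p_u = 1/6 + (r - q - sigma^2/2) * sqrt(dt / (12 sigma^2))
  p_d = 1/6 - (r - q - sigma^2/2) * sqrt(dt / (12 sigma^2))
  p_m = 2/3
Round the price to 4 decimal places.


Answer: Price = V(0,0) = 0.5955

Derivation:
dt = T/N = 0.166667; dx = sigma*sqrt(3*dt) = 0.226274
u = exp(dx) = 1.253919; d = 1/u = 0.797499
p_u = 0.153703, p_m = 0.666667, p_d = 0.179630
Discount per step: exp(-r*dt) = 0.997337
Stock lattice S(k, j) with j the centered position index:
  k=0: S(0,+0) = 11.1300
  k=1: S(1,-1) = 8.8762; S(1,+0) = 11.1300; S(1,+1) = 13.9561
  k=2: S(2,-2) = 7.0787; S(2,-1) = 8.8762; S(2,+0) = 11.1300; S(2,+1) = 13.9561; S(2,+2) = 17.4999
  k=3: S(3,-3) = 5.6453; S(3,-2) = 7.0787; S(3,-1) = 8.8762; S(3,+0) = 11.1300; S(3,+1) = 13.9561; S(3,+2) = 17.4999; S(3,+3) = 21.9434
Terminal payoffs V(N, j) = max(K - S_T, 0):
  V(3,-3) = 4.664710; V(3,-2) = 3.231261; V(3,-1) = 1.433831; V(3,+0) = 0.000000; V(3,+1) = 0.000000; V(3,+2) = 0.000000; V(3,+3) = 0.000000
Backward induction: V(k, j) = exp(-r*dt) * [p_u * V(k+1, j+1) + p_m * V(k+1, j) + p_d * V(k+1, j-1)]
  V(2,-2) = exp(-r*dt) * [p_u*1.433831 + p_m*3.231261 + p_d*4.664710] = 3.203926
  V(2,-1) = exp(-r*dt) * [p_u*0.000000 + p_m*1.433831 + p_d*3.231261] = 1.532229
  V(2,+0) = exp(-r*dt) * [p_u*0.000000 + p_m*0.000000 + p_d*1.433831] = 0.256874
  V(2,+1) = exp(-r*dt) * [p_u*0.000000 + p_m*0.000000 + p_d*0.000000] = 0.000000
  V(2,+2) = exp(-r*dt) * [p_u*0.000000 + p_m*0.000000 + p_d*0.000000] = 0.000000
  V(1,-1) = exp(-r*dt) * [p_u*0.256874 + p_m*1.532229 + p_d*3.203926] = 1.632132
  V(1,+0) = exp(-r*dt) * [p_u*0.000000 + p_m*0.256874 + p_d*1.532229] = 0.445295
  V(1,+1) = exp(-r*dt) * [p_u*0.000000 + p_m*0.000000 + p_d*0.256874] = 0.046019
  V(0,+0) = exp(-r*dt) * [p_u*0.046019 + p_m*0.445295 + p_d*1.632132] = 0.595527


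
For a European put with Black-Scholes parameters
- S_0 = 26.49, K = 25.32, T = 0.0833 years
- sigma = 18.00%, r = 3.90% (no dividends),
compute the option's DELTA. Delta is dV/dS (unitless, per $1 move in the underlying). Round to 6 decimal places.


d1 = 0.9580323886; d2 = 0.9060812577
phi(d1) = 0.2521196350; exp(-qT) = 1.0000000000; exp(-rT) = 0.9967565713
N(-d1) = 0.1690232134
Delta = -exp(-qT) * N(-d1) = -1.0000000000 * 0.1690232134 = -0.169023

Answer: Delta = -0.169023


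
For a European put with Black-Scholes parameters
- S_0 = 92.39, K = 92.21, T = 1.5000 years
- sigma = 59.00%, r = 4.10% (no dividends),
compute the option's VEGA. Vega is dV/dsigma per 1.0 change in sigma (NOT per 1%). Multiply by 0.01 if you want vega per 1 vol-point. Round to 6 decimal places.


Answer: Vega = 40.811496

Derivation:
d1 = 0.4491079426; d2 = -0.2734915315
phi(d1) = 0.3606715728; exp(-qT) = 1.0000000000; exp(-rT) = 0.9403529457
Vega = S * exp(-qT) * phi(d1) * sqrt(T) = 92.3900 * 1.0000000000 * 0.3606715728 * 1.2247448714 = 40.811496


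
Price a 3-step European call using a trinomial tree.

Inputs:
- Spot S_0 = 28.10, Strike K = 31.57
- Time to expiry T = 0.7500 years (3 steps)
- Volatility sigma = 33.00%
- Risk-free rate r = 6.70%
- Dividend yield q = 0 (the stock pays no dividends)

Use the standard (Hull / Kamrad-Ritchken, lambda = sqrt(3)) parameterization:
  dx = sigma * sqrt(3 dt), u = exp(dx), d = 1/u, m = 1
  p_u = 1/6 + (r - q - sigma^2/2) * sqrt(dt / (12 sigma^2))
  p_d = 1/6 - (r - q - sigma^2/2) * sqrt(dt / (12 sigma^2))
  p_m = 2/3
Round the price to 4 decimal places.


Answer: Price = V(0,0) = 2.5450

Derivation:
dt = T/N = 0.250000; dx = sigma*sqrt(3*dt) = 0.285788
u = exp(dx) = 1.330811; d = 1/u = 0.751422
p_u = 0.172156, p_m = 0.666667, p_d = 0.161177
Discount per step: exp(-r*dt) = 0.983390
Stock lattice S(k, j) with j the centered position index:
  k=0: S(0,+0) = 28.1000
  k=1: S(1,-1) = 21.1149; S(1,+0) = 28.1000; S(1,+1) = 37.3958
  k=2: S(2,-2) = 15.8662; S(2,-1) = 21.1149; S(2,+0) = 28.1000; S(2,+1) = 37.3958; S(2,+2) = 49.7667
  k=3: S(3,-3) = 11.9222; S(3,-2) = 15.8662; S(3,-1) = 21.1149; S(3,+0) = 28.1000; S(3,+1) = 37.3958; S(3,+2) = 49.7667; S(3,+3) = 66.2301
Terminal payoffs V(N, j) = max(S_T - K, 0):
  V(3,-3) = 0.000000; V(3,-2) = 0.000000; V(3,-1) = 0.000000; V(3,+0) = 0.000000; V(3,+1) = 5.825784; V(3,+2) = 18.196713; V(3,+3) = 34.660079
Backward induction: V(k, j) = exp(-r*dt) * [p_u * V(k+1, j+1) + p_m * V(k+1, j) + p_d * V(k+1, j-1)]
  V(2,-2) = exp(-r*dt) * [p_u*0.000000 + p_m*0.000000 + p_d*0.000000] = 0.000000
  V(2,-1) = exp(-r*dt) * [p_u*0.000000 + p_m*0.000000 + p_d*0.000000] = 0.000000
  V(2,+0) = exp(-r*dt) * [p_u*5.825784 + p_m*0.000000 + p_d*0.000000] = 0.986283
  V(2,+1) = exp(-r*dt) * [p_u*18.196713 + p_m*5.825784 + p_d*0.000000] = 6.899979
  V(2,+2) = exp(-r*dt) * [p_u*34.660079 + p_m*18.196713 + p_d*5.825784] = 18.720848
  V(1,-1) = exp(-r*dt) * [p_u*0.986283 + p_m*0.000000 + p_d*0.000000] = 0.166974
  V(1,+0) = exp(-r*dt) * [p_u*6.899979 + p_m*0.986283 + p_d*0.000000] = 1.814741
  V(1,+1) = exp(-r*dt) * [p_u*18.720848 + p_m*6.899979 + p_d*0.986283] = 7.849274
  V(0,+0) = exp(-r*dt) * [p_u*7.849274 + p_m*1.814741 + p_d*0.166974] = 2.545050


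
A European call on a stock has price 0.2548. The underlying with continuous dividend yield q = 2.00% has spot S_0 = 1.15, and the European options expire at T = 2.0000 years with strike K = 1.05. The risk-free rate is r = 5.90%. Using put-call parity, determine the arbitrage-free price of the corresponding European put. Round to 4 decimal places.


Answer: Put price = 0.0830

Derivation:
Put-call parity: C - P = S_0 * exp(-qT) - K * exp(-rT).
S_0 * exp(-qT) = 1.1500 * 0.96078944 = 1.10490786
K * exp(-rT) = 1.0500 * 0.88869605 = 0.93313086
P = C - S*exp(-qT) + K*exp(-rT)
P = 0.2548 - 1.10490786 + 0.93313086 = 0.0830


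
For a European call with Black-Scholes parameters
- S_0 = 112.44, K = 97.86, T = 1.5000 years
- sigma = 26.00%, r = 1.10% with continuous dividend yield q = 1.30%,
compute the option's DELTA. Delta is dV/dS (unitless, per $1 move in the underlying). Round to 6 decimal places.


Answer: Delta = 0.707117

Derivation:
d1 = 0.5859363496; d2 = 0.2675026830
phi(d1) = 0.3360150810; exp(-qT) = 0.9806888952; exp(-rT) = 0.9836353794
N(d1) = 0.7210408555
Delta = exp(-qT) * N(d1) = 0.9806888952 * 0.7210408555 = 0.707117


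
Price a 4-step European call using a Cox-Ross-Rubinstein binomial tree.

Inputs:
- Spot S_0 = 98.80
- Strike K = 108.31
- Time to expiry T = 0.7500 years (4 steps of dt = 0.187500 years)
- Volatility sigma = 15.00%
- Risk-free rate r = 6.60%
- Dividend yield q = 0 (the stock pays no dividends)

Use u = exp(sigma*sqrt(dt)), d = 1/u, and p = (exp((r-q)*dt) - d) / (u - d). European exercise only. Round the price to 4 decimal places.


dt = T/N = 0.187500
u = exp(sigma*sqrt(dt)) = 1.067108; d = 1/u = 0.937113
p = (exp((r-q)*dt) - d) / (u - d) = 0.579555
Discount per step: exp(-r*dt) = 0.987701
Stock lattice S(k, i) with i counting down-moves:
  k=0: S(0,0) = 98.8000
  k=1: S(1,0) = 105.4302; S(1,1) = 92.5867
  k=2: S(2,0) = 112.5054; S(2,1) = 98.8000; S(2,2) = 86.7642
  k=3: S(3,0) = 120.0554; S(3,1) = 105.4302; S(3,2) = 92.5867; S(3,3) = 81.3078
  k=4: S(4,0) = 128.1120; S(4,1) = 112.5054; S(4,2) = 98.8000; S(4,3) = 86.7642; S(4,4) = 76.1946
Terminal payoffs V(N, i) = max(S_T - K, 0):
  V(4,0) = 19.802044; V(4,1) = 4.195422; V(4,2) = 0.000000; V(4,3) = 0.000000; V(4,4) = 0.000000
Backward induction: V(k, i) = exp(-r*dt) * [p * V(k+1, i) + (1-p) * V(k+1, i+1)].
  V(3,0) = exp(-r*dt) * [p*19.802044 + (1-p)*4.195422] = 13.077479
  V(3,1) = exp(-r*dt) * [p*4.195422 + (1-p)*0.000000] = 2.401574
  V(3,2) = exp(-r*dt) * [p*0.000000 + (1-p)*0.000000] = 0.000000
  V(3,3) = exp(-r*dt) * [p*0.000000 + (1-p)*0.000000] = 0.000000
  V(2,0) = exp(-r*dt) * [p*13.077479 + (1-p)*2.401574] = 8.483216
  V(2,1) = exp(-r*dt) * [p*2.401574 + (1-p)*0.000000] = 1.374726
  V(2,2) = exp(-r*dt) * [p*0.000000 + (1-p)*0.000000] = 0.000000
  V(1,0) = exp(-r*dt) * [p*8.483216 + (1-p)*1.374726] = 5.426912
  V(1,1) = exp(-r*dt) * [p*1.374726 + (1-p)*0.000000] = 0.786931
  V(0,0) = exp(-r*dt) * [p*5.426912 + (1-p)*0.786931] = 3.433304

Answer: Price = V(0,0) = 3.4333


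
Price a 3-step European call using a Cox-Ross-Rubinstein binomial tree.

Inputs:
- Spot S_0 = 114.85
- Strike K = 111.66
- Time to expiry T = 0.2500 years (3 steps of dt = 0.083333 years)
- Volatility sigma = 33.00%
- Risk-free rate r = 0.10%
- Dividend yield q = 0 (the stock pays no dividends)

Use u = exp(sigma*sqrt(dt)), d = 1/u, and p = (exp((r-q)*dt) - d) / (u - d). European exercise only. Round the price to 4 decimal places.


Answer: Price = V(0,0) = 9.6896

Derivation:
dt = T/N = 0.083333
u = exp(sigma*sqrt(dt)) = 1.099948; d = 1/u = 0.909134
p = (exp((r-q)*dt) - d) / (u - d) = 0.476639
Discount per step: exp(-r*dt) = 0.999917
Stock lattice S(k, i) with i counting down-moves:
  k=0: S(0,0) = 114.8500
  k=1: S(1,0) = 126.3290; S(1,1) = 104.4140
  k=2: S(2,0) = 138.9553; S(2,1) = 114.8500; S(2,2) = 94.9264
  k=3: S(3,0) = 152.8436; S(3,1) = 126.3290; S(3,2) = 104.4140; S(3,3) = 86.3008
Terminal payoffs V(N, i) = max(S_T - K, 0):
  V(3,0) = 41.183621; V(3,1) = 14.669014; V(3,2) = 0.000000; V(3,3) = 0.000000
Backward induction: V(k, i) = exp(-r*dt) * [p * V(k+1, i) + (1-p) * V(k+1, i+1)].
  V(2,0) = exp(-r*dt) * [p*41.183621 + (1-p)*14.669014] = 27.304635
  V(2,1) = exp(-r*dt) * [p*14.669014 + (1-p)*0.000000] = 6.991242
  V(2,2) = exp(-r*dt) * [p*0.000000 + (1-p)*0.000000] = 0.000000
  V(1,0) = exp(-r*dt) * [p*27.304635 + (1-p)*6.991242] = 16.672009
  V(1,1) = exp(-r*dt) * [p*6.991242 + (1-p)*0.000000] = 3.332021
  V(0,0) = exp(-r*dt) * [p*16.672009 + (1-p)*3.332021] = 9.689573


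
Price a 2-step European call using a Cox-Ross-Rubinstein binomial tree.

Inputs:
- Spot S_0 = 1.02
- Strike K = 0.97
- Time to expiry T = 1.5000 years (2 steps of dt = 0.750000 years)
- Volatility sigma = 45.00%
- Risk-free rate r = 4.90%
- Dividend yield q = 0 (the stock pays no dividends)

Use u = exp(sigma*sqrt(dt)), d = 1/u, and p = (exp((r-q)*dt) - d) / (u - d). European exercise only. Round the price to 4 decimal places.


Answer: Price = V(0,0) = 0.2596

Derivation:
dt = T/N = 0.750000
u = exp(sigma*sqrt(dt)) = 1.476555; d = 1/u = 0.677252
p = (exp((r-q)*dt) - d) / (u - d) = 0.450620
Discount per step: exp(-r*dt) = 0.963917
Stock lattice S(k, i) with i counting down-moves:
  k=0: S(0,0) = 1.0200
  k=1: S(1,0) = 1.5061; S(1,1) = 0.6908
  k=2: S(2,0) = 2.2238; S(2,1) = 1.0200; S(2,2) = 0.4678
Terminal payoffs V(N, i) = max(S_T - K, 0):
  V(2,0) = 1.253818; V(2,1) = 0.050000; V(2,2) = 0.000000
Backward induction: V(k, i) = exp(-r*dt) * [p * V(k+1, i) + (1-p) * V(k+1, i+1)].
  V(1,0) = exp(-r*dt) * [p*1.253818 + (1-p)*0.050000] = 0.571086
  V(1,1) = exp(-r*dt) * [p*0.050000 + (1-p)*0.000000] = 0.021718
  V(0,0) = exp(-r*dt) * [p*0.571086 + (1-p)*0.021718] = 0.259558


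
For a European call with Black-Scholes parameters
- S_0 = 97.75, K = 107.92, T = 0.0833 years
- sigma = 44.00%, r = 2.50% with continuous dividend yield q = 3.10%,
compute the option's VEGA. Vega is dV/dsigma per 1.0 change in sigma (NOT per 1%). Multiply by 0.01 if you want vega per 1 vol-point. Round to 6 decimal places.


d1 = -0.7198376482; d2 = -0.8468293015
phi(d1) = 0.3078872443; exp(-qT) = 0.9974210313; exp(-rT) = 0.9979196669
Vega = S * exp(-qT) * phi(d1) * sqrt(T) = 97.7500 * 0.9974210313 * 0.3078872443 * 0.2886173938 = 8.663821

Answer: Vega = 8.663821


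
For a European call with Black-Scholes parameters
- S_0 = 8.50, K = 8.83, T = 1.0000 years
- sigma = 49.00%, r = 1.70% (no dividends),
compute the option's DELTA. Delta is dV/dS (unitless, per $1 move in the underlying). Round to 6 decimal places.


Answer: Delta = 0.580027

Derivation:
d1 = 0.2019615283; d2 = -0.2880384717
phi(d1) = 0.3908885638; exp(-qT) = 1.0000000000; exp(-rT) = 0.9831436846
N(d1) = 0.5800265998
Delta = exp(-qT) * N(d1) = 1.0000000000 * 0.5800265998 = 0.580027


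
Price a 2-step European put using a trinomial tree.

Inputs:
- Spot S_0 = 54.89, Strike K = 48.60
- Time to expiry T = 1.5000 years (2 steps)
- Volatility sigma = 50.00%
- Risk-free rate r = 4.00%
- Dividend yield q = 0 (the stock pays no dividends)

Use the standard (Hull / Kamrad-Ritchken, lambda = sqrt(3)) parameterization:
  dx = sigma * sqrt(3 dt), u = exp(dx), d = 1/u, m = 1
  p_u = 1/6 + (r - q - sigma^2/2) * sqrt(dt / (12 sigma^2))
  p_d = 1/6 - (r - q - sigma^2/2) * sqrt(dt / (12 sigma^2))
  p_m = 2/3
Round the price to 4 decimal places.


Answer: Price = V(0,0) = 7.4525

Derivation:
dt = T/N = 0.750000; dx = sigma*sqrt(3*dt) = 0.750000
u = exp(dx) = 2.117000; d = 1/u = 0.472367
p_u = 0.124167, p_m = 0.666667, p_d = 0.209167
Discount per step: exp(-r*dt) = 0.970446
Stock lattice S(k, j) with j the centered position index:
  k=0: S(0,+0) = 54.8900
  k=1: S(1,-1) = 25.9282; S(1,+0) = 54.8900; S(1,+1) = 116.2021
  k=2: S(2,-2) = 12.2476; S(2,-1) = 25.9282; S(2,+0) = 54.8900; S(2,+1) = 116.2021; S(2,+2) = 245.9999
Terminal payoffs V(N, j) = max(K - S_T, 0):
  V(2,-2) = 36.352386; V(2,-1) = 22.671800; V(2,+0) = 0.000000; V(2,+1) = 0.000000; V(2,+2) = 0.000000
Backward induction: V(k, j) = exp(-r*dt) * [p_u * V(k+1, j+1) + p_m * V(k+1, j) + p_d * V(k+1, j-1)]
  V(1,-1) = exp(-r*dt) * [p_u*0.000000 + p_m*22.671800 + p_d*36.352386] = 22.046815
  V(1,+0) = exp(-r*dt) * [p_u*0.000000 + p_m*0.000000 + p_d*22.671800] = 4.602032
  V(1,+1) = exp(-r*dt) * [p_u*0.000000 + p_m*0.000000 + p_d*0.000000] = 0.000000
  V(0,+0) = exp(-r*dt) * [p_u*0.000000 + p_m*4.602032 + p_d*22.046815] = 7.452517


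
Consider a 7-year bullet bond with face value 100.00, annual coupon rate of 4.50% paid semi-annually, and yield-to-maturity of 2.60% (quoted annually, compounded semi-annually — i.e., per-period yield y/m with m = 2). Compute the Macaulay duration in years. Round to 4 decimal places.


Coupon per period c = face * coupon_rate / m = 2.250000
Periods per year m = 2; per-period yield y/m = 0.013000
Number of cashflows N = 14
Cashflows (t years, CF_t, discount factor 1/(1+y/m)^(m*t), PV):
  t = 0.5000: CF_t = 2.250000, DF = 0.987167, PV = 2.221125
  t = 1.0000: CF_t = 2.250000, DF = 0.974498, PV = 2.192621
  t = 1.5000: CF_t = 2.250000, DF = 0.961992, PV = 2.164483
  t = 2.0000: CF_t = 2.250000, DF = 0.949647, PV = 2.136706
  t = 2.5000: CF_t = 2.250000, DF = 0.937460, PV = 2.109285
  t = 3.0000: CF_t = 2.250000, DF = 0.925429, PV = 2.082216
  t = 3.5000: CF_t = 2.250000, DF = 0.913553, PV = 2.055495
  t = 4.0000: CF_t = 2.250000, DF = 0.901829, PV = 2.029116
  t = 4.5000: CF_t = 2.250000, DF = 0.890256, PV = 2.003076
  t = 5.0000: CF_t = 2.250000, DF = 0.878831, PV = 1.977371
  t = 5.5000: CF_t = 2.250000, DF = 0.867553, PV = 1.951995
  t = 6.0000: CF_t = 2.250000, DF = 0.856420, PV = 1.926944
  t = 6.5000: CF_t = 2.250000, DF = 0.845429, PV = 1.902216
  t = 7.0000: CF_t = 102.250000, DF = 0.834580, PV = 85.335764
Price P = sum_t PV_t = 112.088414
Macaulay numerator sum_t t * PV_t:
  t * PV_t at t = 0.5000: 1.110563
  t * PV_t at t = 1.0000: 2.192621
  t * PV_t at t = 1.5000: 3.246725
  t * PV_t at t = 2.0000: 4.273412
  t * PV_t at t = 2.5000: 5.273213
  t * PV_t at t = 3.0000: 6.246649
  t * PV_t at t = 3.5000: 7.194232
  t * PV_t at t = 4.0000: 8.116465
  t * PV_t at t = 4.5000: 9.013844
  t * PV_t at t = 5.0000: 9.886853
  t * PV_t at t = 5.5000: 10.735970
  t * PV_t at t = 6.0000: 11.561666
  t * PV_t at t = 6.5000: 12.364401
  t * PV_t at t = 7.0000: 597.350349
Macaulay duration D = (sum_t t * PV_t) / P = 688.566963 / 112.088414 = 6.143070

Answer: Macaulay duration = 6.1431 years


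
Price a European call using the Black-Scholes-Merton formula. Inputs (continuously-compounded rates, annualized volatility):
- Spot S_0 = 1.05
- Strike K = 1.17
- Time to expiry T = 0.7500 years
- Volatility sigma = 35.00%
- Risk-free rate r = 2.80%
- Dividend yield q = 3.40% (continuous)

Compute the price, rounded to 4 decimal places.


Answer: Price = 0.0784

Derivation:
d1 = (ln(S/K) + (r - q + 0.5*sigma^2) * T) / (sigma * sqrt(T)) = -0.22030395
d2 = d1 - sigma * sqrt(T) = -0.52341284
exp(-rT) = 0.97921896; exp(-qT) = 0.97482238
C = S_0 * exp(-qT) * N(d1) - K * exp(-rT) * N(d2)
N(d1) = 0.41281722; N(d2) = 0.30034350
C = 1.0500 * 0.97482238 * 0.41281722 - 1.1700 * 0.97921896 * 0.30034350 = 0.0784


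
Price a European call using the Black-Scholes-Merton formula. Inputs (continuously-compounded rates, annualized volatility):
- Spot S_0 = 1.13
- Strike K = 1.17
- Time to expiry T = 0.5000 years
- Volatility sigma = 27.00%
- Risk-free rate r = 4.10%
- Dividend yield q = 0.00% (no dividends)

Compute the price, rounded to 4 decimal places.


d1 = (ln(S/K) + (r - q + 0.5*sigma^2) * T) / (sigma * sqrt(T)) = 0.02063120
d2 = d1 - sigma * sqrt(T) = -0.17028763
exp(-rT) = 0.97970870; exp(-qT) = 1.00000000
C = S_0 * exp(-qT) * N(d1) - K * exp(-rT) * N(d2)
N(d1) = 0.50823007; N(d2) = 0.43239197
C = 1.1300 * 1.00000000 * 0.50823007 - 1.1700 * 0.97970870 * 0.43239197 = 0.0787

Answer: Price = 0.0787


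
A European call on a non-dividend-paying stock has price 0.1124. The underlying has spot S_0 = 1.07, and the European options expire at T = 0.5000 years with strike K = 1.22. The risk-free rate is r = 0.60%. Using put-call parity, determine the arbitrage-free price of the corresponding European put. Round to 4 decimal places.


Put-call parity: C - P = S_0 * exp(-qT) - K * exp(-rT).
S_0 * exp(-qT) = 1.0700 * 1.00000000 = 1.07000000
K * exp(-rT) = 1.2200 * 0.99700450 = 1.21634548
P = C - S*exp(-qT) + K*exp(-rT)
P = 0.1124 - 1.07000000 + 1.21634548 = 0.2587

Answer: Put price = 0.2587


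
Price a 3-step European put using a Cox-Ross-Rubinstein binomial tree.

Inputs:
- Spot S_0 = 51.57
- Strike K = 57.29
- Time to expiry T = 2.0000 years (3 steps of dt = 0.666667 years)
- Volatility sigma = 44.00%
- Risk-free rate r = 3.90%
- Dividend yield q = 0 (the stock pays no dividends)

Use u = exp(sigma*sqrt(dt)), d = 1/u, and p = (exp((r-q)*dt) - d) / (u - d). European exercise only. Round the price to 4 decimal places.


dt = T/N = 0.666667
u = exp(sigma*sqrt(dt)) = 1.432267; d = 1/u = 0.698194
p = (exp((r-q)*dt) - d) / (u - d) = 0.447022
Discount per step: exp(-r*dt) = 0.974335
Stock lattice S(k, i) with i counting down-moves:
  k=0: S(0,0) = 51.5700
  k=1: S(1,0) = 73.8620; S(1,1) = 36.0059
  k=2: S(2,0) = 105.7901; S(2,1) = 51.5700; S(2,2) = 25.1391
  k=3: S(3,0) = 151.5197; S(3,1) = 73.8620; S(3,2) = 36.0059; S(3,3) = 17.5519
Terminal payoffs V(N, i) = max(K - S_T, 0):
  V(3,0) = 0.000000; V(3,1) = 0.000000; V(3,2) = 21.284143; V(3,3) = 39.738058
Backward induction: V(k, i) = exp(-r*dt) * [p * V(k+1, i) + (1-p) * V(k+1, i+1)].
  V(2,0) = exp(-r*dt) * [p*0.000000 + (1-p)*0.000000] = 0.000000
  V(2,1) = exp(-r*dt) * [p*0.000000 + (1-p)*21.284143] = 11.467588
  V(2,2) = exp(-r*dt) * [p*21.284143 + (1-p)*39.738058] = 30.680590
  V(1,0) = exp(-r*dt) * [p*0.000000 + (1-p)*11.467588] = 6.178571
  V(1,1) = exp(-r*dt) * [p*11.467588 + (1-p)*30.680590] = 21.524961
  V(0,0) = exp(-r*dt) * [p*6.178571 + (1-p)*21.524961] = 14.288411

Answer: Price = V(0,0) = 14.2884


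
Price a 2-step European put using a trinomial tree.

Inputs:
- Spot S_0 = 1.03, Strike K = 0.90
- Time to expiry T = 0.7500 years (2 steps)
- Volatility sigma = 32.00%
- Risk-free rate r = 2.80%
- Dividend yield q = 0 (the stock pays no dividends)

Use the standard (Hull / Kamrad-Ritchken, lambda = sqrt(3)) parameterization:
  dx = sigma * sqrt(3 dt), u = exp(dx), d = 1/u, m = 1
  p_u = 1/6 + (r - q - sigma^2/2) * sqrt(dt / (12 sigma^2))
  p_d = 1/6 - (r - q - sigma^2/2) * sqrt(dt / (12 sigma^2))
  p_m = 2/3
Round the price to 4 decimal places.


Answer: Price = V(0,0) = 0.0509

Derivation:
dt = T/N = 0.375000; dx = sigma*sqrt(3*dt) = 0.339411
u = exp(dx) = 1.404121; d = 1/u = 0.712189
p_u = 0.153850, p_m = 0.666667, p_d = 0.179483
Discount per step: exp(-r*dt) = 0.989555
Stock lattice S(k, j) with j the centered position index:
  k=0: S(0,+0) = 1.0300
  k=1: S(1,-1) = 0.7336; S(1,+0) = 1.0300; S(1,+1) = 1.4462
  k=2: S(2,-2) = 0.5224; S(2,-1) = 0.7336; S(2,+0) = 1.0300; S(2,+1) = 1.4462; S(2,+2) = 2.0307
Terminal payoffs V(N, j) = max(K - S_T, 0):
  V(2,-2) = 0.377570; V(2,-1) = 0.166445; V(2,+0) = 0.000000; V(2,+1) = 0.000000; V(2,+2) = 0.000000
Backward induction: V(k, j) = exp(-r*dt) * [p_u * V(k+1, j+1) + p_m * V(k+1, j) + p_d * V(k+1, j-1)]
  V(1,-1) = exp(-r*dt) * [p_u*0.000000 + p_m*0.166445 + p_d*0.377570] = 0.176864
  V(1,+0) = exp(-r*dt) * [p_u*0.000000 + p_m*0.000000 + p_d*0.166445] = 0.029562
  V(1,+1) = exp(-r*dt) * [p_u*0.000000 + p_m*0.000000 + p_d*0.000000] = 0.000000
  V(0,+0) = exp(-r*dt) * [p_u*0.000000 + p_m*0.029562 + p_d*0.176864] = 0.050915


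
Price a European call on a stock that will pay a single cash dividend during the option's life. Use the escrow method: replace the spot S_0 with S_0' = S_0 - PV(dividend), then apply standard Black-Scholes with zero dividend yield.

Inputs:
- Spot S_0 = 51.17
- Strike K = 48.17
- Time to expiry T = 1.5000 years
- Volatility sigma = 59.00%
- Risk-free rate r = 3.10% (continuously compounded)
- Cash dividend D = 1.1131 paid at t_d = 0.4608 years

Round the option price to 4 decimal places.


Answer: Price = 15.6853

Derivation:
PV(D) = D * exp(-r * t_d) = 1.1131 * 0.98581674 = 1.09731262
S_0' = S_0 - PV(D) = 51.1700 - 1.09731262 = 50.07268738
d1 = (ln(S_0'/K) + (r + sigma^2/2)*T) / (sigma*sqrt(T)) = 0.47926173
d2 = d1 - sigma*sqrt(T) = -0.24333774
exp(-rT) = 0.95456456
N(d1) = 0.68412378; N(d2) = 0.40387189
C = S_0' * N(d1) - K * exp(-rT) * N(d2) = 50.07268738 * 0.68412378 - 48.1700 * 0.95456456 * 0.40387189 = 15.6853


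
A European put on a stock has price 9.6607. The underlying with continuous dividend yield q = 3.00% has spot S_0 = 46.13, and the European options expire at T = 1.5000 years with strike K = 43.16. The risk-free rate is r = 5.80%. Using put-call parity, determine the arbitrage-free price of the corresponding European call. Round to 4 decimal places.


Put-call parity: C - P = S_0 * exp(-qT) - K * exp(-rT).
S_0 * exp(-qT) = 46.1300 * 0.95599748 = 44.10016384
K * exp(-rT) = 43.1600 * 0.91667710 = 39.56378345
C = P + S*exp(-qT) - K*exp(-rT)
C = 9.6607 + 44.10016384 - 39.56378345 = 14.1971

Answer: Call price = 14.1971


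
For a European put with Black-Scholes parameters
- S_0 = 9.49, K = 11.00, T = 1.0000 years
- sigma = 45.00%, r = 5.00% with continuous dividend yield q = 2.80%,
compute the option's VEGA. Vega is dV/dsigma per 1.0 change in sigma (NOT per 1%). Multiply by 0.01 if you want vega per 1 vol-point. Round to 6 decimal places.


Answer: Vega = 3.676015

Derivation:
d1 = -0.0542370226; d2 = -0.5042370226
phi(d1) = 0.3983559365; exp(-qT) = 0.9723883668; exp(-rT) = 0.9512294245
Vega = S * exp(-qT) * phi(d1) * sqrt(T) = 9.4900 * 0.9723883668 * 0.3983559365 * 1.0000000000 = 3.676015


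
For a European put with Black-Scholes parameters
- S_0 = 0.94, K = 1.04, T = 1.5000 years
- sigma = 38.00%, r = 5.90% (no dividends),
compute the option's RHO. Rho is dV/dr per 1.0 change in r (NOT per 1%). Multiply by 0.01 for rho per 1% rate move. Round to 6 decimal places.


d1 = 0.2056365615; d2 = -0.2597664897
phi(d1) = 0.3905959103; exp(-qT) = 1.0000000000; exp(-rT) = 0.9153031107
N(-d2) = 0.6024780494
Rho = -K*T*exp(-rT)*N(-d2) = -1.0400 * 1.5000 * 0.9153031107 * 0.6024780494 = -0.860262

Answer: Rho = -0.860262


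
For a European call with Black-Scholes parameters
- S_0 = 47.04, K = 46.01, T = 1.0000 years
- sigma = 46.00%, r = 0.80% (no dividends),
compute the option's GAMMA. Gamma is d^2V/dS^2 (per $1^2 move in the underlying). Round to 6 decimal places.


d1 = 0.2955207379; d2 = -0.1644792621
phi(d1) = 0.3818968296; exp(-qT) = 1.0000000000; exp(-rT) = 0.9920319148
Gamma = exp(-qT) * phi(d1) / (S * sigma * sqrt(T)) = 1.0000000000 * 0.3818968296 / (47.0400 * 0.4600 * 1.0000000000) = 0.017649

Answer: Gamma = 0.017649


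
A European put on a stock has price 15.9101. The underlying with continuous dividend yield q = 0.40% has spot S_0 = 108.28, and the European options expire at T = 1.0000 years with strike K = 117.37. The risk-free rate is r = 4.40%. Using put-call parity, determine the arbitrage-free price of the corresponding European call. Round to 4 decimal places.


Answer: Call price = 11.4402

Derivation:
Put-call parity: C - P = S_0 * exp(-qT) - K * exp(-rT).
S_0 * exp(-qT) = 108.2800 * 0.99600799 = 107.84774509
K * exp(-rT) = 117.3700 * 0.95695396 = 112.31768599
C = P + S*exp(-qT) - K*exp(-rT)
C = 15.9101 + 107.84774509 - 112.31768599 = 11.4402


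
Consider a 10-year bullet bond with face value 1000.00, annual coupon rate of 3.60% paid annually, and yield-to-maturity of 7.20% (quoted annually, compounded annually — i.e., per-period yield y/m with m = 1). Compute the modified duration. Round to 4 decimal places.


Answer: Modified duration = 7.7477

Derivation:
Coupon per period c = face * coupon_rate / m = 36.000000
Periods per year m = 1; per-period yield y/m = 0.072000
Number of cashflows N = 10
Cashflows (t years, CF_t, discount factor 1/(1+y/m)^(m*t), PV):
  t = 1.0000: CF_t = 36.000000, DF = 0.932836, PV = 33.582090
  t = 2.0000: CF_t = 36.000000, DF = 0.870183, PV = 31.326576
  t = 3.0000: CF_t = 36.000000, DF = 0.811738, PV = 29.222552
  t = 4.0000: CF_t = 36.000000, DF = 0.757218, PV = 27.259844
  t = 5.0000: CF_t = 36.000000, DF = 0.706360, PV = 25.428959
  t = 6.0000: CF_t = 36.000000, DF = 0.658918, PV = 23.721043
  t = 7.0000: CF_t = 36.000000, DF = 0.614662, PV = 22.127839
  t = 8.0000: CF_t = 36.000000, DF = 0.573379, PV = 20.641641
  t = 9.0000: CF_t = 36.000000, DF = 0.534868, PV = 19.255262
  t = 10.0000: CF_t = 1036.000000, DF = 0.498944, PV = 516.906391
Price P = sum_t PV_t = 749.472196
First compute Macaulay numerator sum_t t * PV_t:
  t * PV_t at t = 1.0000: 33.582090
  t * PV_t at t = 2.0000: 62.653152
  t * PV_t at t = 3.0000: 87.667657
  t * PV_t at t = 4.0000: 109.039374
  t * PV_t at t = 5.0000: 127.144793
  t * PV_t at t = 6.0000: 142.326261
  t * PV_t at t = 7.0000: 154.894873
  t * PV_t at t = 8.0000: 165.133127
  t * PV_t at t = 9.0000: 173.297358
  t * PV_t at t = 10.0000: 5169.063911
Macaulay duration D = 6224.802595 / 749.472196 = 8.305582
Modified duration = D / (1 + y/m) = 8.305582 / (1 + 0.072000) = 7.747744


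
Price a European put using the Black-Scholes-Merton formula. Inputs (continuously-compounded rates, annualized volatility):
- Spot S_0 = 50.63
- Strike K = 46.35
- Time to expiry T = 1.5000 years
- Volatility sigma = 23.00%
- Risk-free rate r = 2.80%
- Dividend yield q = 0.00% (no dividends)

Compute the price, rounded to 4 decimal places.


d1 = (ln(S/K) + (r - q + 0.5*sigma^2) * T) / (sigma * sqrt(T)) = 0.60349035
d2 = d1 - sigma * sqrt(T) = 0.32179903
exp(-rT) = 0.95886978; exp(-qT) = 1.00000000
P = K * exp(-rT) * N(-d2) - S_0 * exp(-qT) * N(-d1)
N(-d1) = 0.27309127; N(-d2) = 0.37380247
P = 46.3500 * 0.95886978 * 0.37380247 - 50.6300 * 1.00000000 * 0.27309127 = 2.7865

Answer: Price = 2.7865


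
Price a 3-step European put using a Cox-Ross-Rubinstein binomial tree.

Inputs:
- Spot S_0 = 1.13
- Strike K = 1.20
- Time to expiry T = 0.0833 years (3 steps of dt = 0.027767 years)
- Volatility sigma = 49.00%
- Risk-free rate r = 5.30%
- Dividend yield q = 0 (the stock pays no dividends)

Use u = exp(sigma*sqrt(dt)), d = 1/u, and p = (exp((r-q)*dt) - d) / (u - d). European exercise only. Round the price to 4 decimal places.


Answer: Price = V(0,0) = 0.1025

Derivation:
dt = T/N = 0.027767
u = exp(sigma*sqrt(dt)) = 1.085076; d = 1/u = 0.921594
p = (exp((r-q)*dt) - d) / (u - d) = 0.488607
Discount per step: exp(-r*dt) = 0.998529
Stock lattice S(k, i) with i counting down-moves:
  k=0: S(0,0) = 1.1300
  k=1: S(1,0) = 1.2261; S(1,1) = 1.0414
  k=2: S(2,0) = 1.3305; S(2,1) = 1.1300; S(2,2) = 0.9597
  k=3: S(3,0) = 1.4436; S(3,1) = 1.2261; S(3,2) = 1.0414; S(3,3) = 0.8845
Terminal payoffs V(N, i) = max(K - S_T, 0):
  V(3,0) = 0.000000; V(3,1) = 0.000000; V(3,2) = 0.158599; V(3,3) = 0.315501
Backward induction: V(k, i) = exp(-r*dt) * [p * V(k+1, i) + (1-p) * V(k+1, i+1)].
  V(2,0) = exp(-r*dt) * [p*0.000000 + (1-p)*0.000000] = 0.000000
  V(2,1) = exp(-r*dt) * [p*0.000000 + (1-p)*0.158599] = 0.080987
  V(2,2) = exp(-r*dt) * [p*0.158599 + (1-p)*0.315501] = 0.238486
  V(1,0) = exp(-r*dt) * [p*0.000000 + (1-p)*0.080987] = 0.041355
  V(1,1) = exp(-r*dt) * [p*0.080987 + (1-p)*0.238486] = 0.161293
  V(0,0) = exp(-r*dt) * [p*0.041355 + (1-p)*0.161293] = 0.102540


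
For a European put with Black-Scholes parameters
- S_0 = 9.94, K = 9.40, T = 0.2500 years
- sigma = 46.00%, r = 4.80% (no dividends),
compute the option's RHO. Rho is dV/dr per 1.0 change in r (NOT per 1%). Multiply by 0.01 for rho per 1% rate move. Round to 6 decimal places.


d1 = 0.4100318756; d2 = 0.1800318756
phi(d1) = 0.3667768688; exp(-qT) = 1.0000000000; exp(-rT) = 0.9880717129
N(-d2) = 0.4285637720
Rho = -K*T*exp(-rT)*N(-d2) = -9.4000 * 0.2500 * 0.9880717129 * 0.4285637720 = -0.995112

Answer: Rho = -0.995112


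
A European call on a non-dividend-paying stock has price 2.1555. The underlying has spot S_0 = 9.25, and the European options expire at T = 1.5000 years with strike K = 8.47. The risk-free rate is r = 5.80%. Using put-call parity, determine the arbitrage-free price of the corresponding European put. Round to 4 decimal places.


Put-call parity: C - P = S_0 * exp(-qT) - K * exp(-rT).
S_0 * exp(-qT) = 9.2500 * 1.00000000 = 9.25000000
K * exp(-rT) = 8.4700 * 0.91667710 = 7.76425500
P = C - S*exp(-qT) + K*exp(-rT)
P = 2.1555 - 9.25000000 + 7.76425500 = 0.6698

Answer: Put price = 0.6698


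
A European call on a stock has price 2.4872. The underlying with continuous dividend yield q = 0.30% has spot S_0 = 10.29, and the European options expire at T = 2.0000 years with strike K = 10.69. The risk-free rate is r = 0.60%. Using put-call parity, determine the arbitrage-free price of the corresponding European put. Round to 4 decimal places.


Answer: Put price = 2.8212

Derivation:
Put-call parity: C - P = S_0 * exp(-qT) - K * exp(-rT).
S_0 * exp(-qT) = 10.2900 * 0.99401796 = 10.22844485
K * exp(-rT) = 10.6900 * 0.98807171 = 10.56248661
P = C - S*exp(-qT) + K*exp(-rT)
P = 2.4872 - 10.22844485 + 10.56248661 = 2.8212


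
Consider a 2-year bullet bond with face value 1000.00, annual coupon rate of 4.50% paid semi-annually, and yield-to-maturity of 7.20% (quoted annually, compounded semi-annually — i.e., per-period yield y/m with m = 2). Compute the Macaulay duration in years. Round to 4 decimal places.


Coupon per period c = face * coupon_rate / m = 22.500000
Periods per year m = 2; per-period yield y/m = 0.036000
Number of cashflows N = 4
Cashflows (t years, CF_t, discount factor 1/(1+y/m)^(m*t), PV):
  t = 0.5000: CF_t = 22.500000, DF = 0.965251, PV = 21.718147
  t = 1.0000: CF_t = 22.500000, DF = 0.931709, PV = 20.963462
  t = 1.5000: CF_t = 22.500000, DF = 0.899333, PV = 20.235002
  t = 2.0000: CF_t = 1022.500000, DF = 0.868082, PV = 887.614310
Price P = sum_t PV_t = 950.530920
Macaulay numerator sum_t t * PV_t:
  t * PV_t at t = 0.5000: 10.859073
  t * PV_t at t = 1.0000: 20.963462
  t * PV_t at t = 1.5000: 30.352503
  t * PV_t at t = 2.0000: 1775.228619
Macaulay duration D = (sum_t t * PV_t) / P = 1837.403658 / 950.530920 = 1.933029

Answer: Macaulay duration = 1.9330 years


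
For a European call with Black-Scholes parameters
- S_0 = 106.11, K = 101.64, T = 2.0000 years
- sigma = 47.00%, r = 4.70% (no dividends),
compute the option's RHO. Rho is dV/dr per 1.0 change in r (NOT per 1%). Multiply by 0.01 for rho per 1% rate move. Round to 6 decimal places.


d1 = 0.5385131670; d2 = -0.1261672073
phi(d1) = 0.3450945820; exp(-qT) = 1.0000000000; exp(-rT) = 0.9102827622
N(d2) = 0.4497997843
Rho = K*T*exp(-rT)*N(d2) = 101.6400 * 2.0000 * 0.9102827622 * 0.4497997843 = 83.231978

Answer: Rho = 83.231978


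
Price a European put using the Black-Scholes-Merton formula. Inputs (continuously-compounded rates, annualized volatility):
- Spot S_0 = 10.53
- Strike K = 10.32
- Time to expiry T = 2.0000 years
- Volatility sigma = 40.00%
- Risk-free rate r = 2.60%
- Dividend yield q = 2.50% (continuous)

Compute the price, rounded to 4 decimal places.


d1 = (ln(S/K) + (r - q + 0.5*sigma^2) * T) / (sigma * sqrt(T)) = 0.32198914
d2 = d1 - sigma * sqrt(T) = -0.24369628
exp(-rT) = 0.94932887; exp(-qT) = 0.95122942
P = K * exp(-rT) * N(-d2) - S_0 * exp(-qT) * N(-d1)
N(-d1) = 0.37373046; N(-d2) = 0.59626697
P = 10.3200 * 0.94932887 * 0.59626697 - 10.5300 * 0.95122942 * 0.37373046 = 2.0982

Answer: Price = 2.0982


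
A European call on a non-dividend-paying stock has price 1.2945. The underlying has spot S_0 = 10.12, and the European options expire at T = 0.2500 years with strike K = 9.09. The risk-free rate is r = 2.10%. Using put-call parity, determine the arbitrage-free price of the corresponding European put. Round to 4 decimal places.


Answer: Put price = 0.2169

Derivation:
Put-call parity: C - P = S_0 * exp(-qT) - K * exp(-rT).
S_0 * exp(-qT) = 10.1200 * 1.00000000 = 10.12000000
K * exp(-rT) = 9.0900 * 0.99476376 = 9.04240255
P = C - S*exp(-qT) + K*exp(-rT)
P = 1.2945 - 10.12000000 + 9.04240255 = 0.2169


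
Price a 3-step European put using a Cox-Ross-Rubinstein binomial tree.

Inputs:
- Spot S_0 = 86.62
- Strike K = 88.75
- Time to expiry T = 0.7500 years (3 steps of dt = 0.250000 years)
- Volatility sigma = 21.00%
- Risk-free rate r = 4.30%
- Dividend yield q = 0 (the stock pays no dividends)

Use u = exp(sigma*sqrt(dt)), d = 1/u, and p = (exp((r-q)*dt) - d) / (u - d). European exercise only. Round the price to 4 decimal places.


dt = T/N = 0.250000
u = exp(sigma*sqrt(dt)) = 1.110711; d = 1/u = 0.900325
p = (exp((r-q)*dt) - d) / (u - d) = 0.525146
Discount per step: exp(-r*dt) = 0.989308
Stock lattice S(k, i) with i counting down-moves:
  k=0: S(0,0) = 86.6200
  k=1: S(1,0) = 96.2098; S(1,1) = 77.9861
  k=2: S(2,0) = 106.8612; S(2,1) = 86.6200; S(2,2) = 70.2128
  k=3: S(3,0) = 118.6919; S(3,1) = 96.2098; S(3,2) = 77.9861; S(3,3) = 63.2143
Terminal payoffs V(N, i) = max(K - S_T, 0):
  V(3,0) = 0.000000; V(3,1) = 0.000000; V(3,2) = 10.763890; V(3,3) = 25.535688
Backward induction: V(k, i) = exp(-r*dt) * [p * V(k+1, i) + (1-p) * V(k+1, i+1)].
  V(2,0) = exp(-r*dt) * [p*0.000000 + (1-p)*0.000000] = 0.000000
  V(2,1) = exp(-r*dt) * [p*0.000000 + (1-p)*10.763890] = 5.056621
  V(2,2) = exp(-r*dt) * [p*10.763890 + (1-p)*25.535688] = 17.588240
  V(1,0) = exp(-r*dt) * [p*0.000000 + (1-p)*5.056621] = 2.375481
  V(1,1) = exp(-r*dt) * [p*5.056621 + (1-p)*17.588240] = 10.889613
  V(0,0) = exp(-r*dt) * [p*2.375481 + (1-p)*10.889613] = 6.349820

Answer: Price = V(0,0) = 6.3498


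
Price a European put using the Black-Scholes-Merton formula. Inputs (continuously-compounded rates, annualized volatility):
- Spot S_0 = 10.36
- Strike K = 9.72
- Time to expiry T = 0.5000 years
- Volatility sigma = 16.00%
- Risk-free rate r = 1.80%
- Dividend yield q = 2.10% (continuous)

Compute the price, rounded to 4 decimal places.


d1 = (ln(S/K) + (r - q + 0.5*sigma^2) * T) / (sigma * sqrt(T)) = 0.60693289
d2 = d1 - sigma * sqrt(T) = 0.49379581
exp(-rT) = 0.99104038; exp(-qT) = 0.98955493
P = K * exp(-rT) * N(-d2) - S_0 * exp(-qT) * N(-d1)
N(-d1) = 0.27194772; N(-d2) = 0.31072520
P = 9.7200 * 0.99104038 * 0.31072520 - 10.3600 * 0.98955493 * 0.27194772 = 0.2052

Answer: Price = 0.2052


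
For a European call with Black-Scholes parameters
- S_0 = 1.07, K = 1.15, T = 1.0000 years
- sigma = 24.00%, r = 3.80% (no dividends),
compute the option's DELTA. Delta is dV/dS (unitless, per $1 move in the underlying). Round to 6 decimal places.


Answer: Delta = 0.491185

Derivation:
d1 = -0.0220970579; d2 = -0.2620970579
phi(d1) = 0.3988448945; exp(-qT) = 1.0000000000; exp(-rT) = 0.9627129409
N(d1) = 0.4911852667
Delta = exp(-qT) * N(d1) = 1.0000000000 * 0.4911852667 = 0.491185


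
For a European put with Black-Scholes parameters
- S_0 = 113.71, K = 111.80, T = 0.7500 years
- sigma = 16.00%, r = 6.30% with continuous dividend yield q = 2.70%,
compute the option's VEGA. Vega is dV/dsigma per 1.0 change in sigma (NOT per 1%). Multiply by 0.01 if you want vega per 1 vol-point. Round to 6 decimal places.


Answer: Vega = 35.729373

Derivation:
d1 = 0.3863901299; d2 = 0.2478260652
phi(d1) = 0.3702461592; exp(-qT) = 0.9799536543; exp(-rT) = 0.9538489056
Vega = S * exp(-qT) * phi(d1) * sqrt(T) = 113.7100 * 0.9799536543 * 0.3702461592 * 0.8660254038 = 35.729373


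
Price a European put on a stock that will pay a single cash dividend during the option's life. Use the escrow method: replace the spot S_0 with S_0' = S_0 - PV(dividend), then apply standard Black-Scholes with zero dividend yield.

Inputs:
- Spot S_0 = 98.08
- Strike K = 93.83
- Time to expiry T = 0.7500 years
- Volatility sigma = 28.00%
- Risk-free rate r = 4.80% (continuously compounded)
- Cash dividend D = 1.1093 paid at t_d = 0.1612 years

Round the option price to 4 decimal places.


PV(D) = D * exp(-r * t_d) = 1.1093 * 0.99229226 = 1.10074980
S_0' = S_0 - PV(D) = 98.0800 - 1.10074980 = 96.97925020
d1 = (ln(S_0'/K) + (r + sigma^2/2)*T) / (sigma*sqrt(T)) = 0.40584592
d2 = d1 - sigma*sqrt(T) = 0.16335881
exp(-rT) = 0.96464029
N(-d1) = 0.34242791; N(-d2) = 0.43511797
P = K * exp(-rT) * N(-d2) - S_0' * N(-d1) = 93.8300 * 0.96464029 * 0.43511797 - 96.97925020 * 0.34242791 = 6.1751

Answer: Price = 6.1751


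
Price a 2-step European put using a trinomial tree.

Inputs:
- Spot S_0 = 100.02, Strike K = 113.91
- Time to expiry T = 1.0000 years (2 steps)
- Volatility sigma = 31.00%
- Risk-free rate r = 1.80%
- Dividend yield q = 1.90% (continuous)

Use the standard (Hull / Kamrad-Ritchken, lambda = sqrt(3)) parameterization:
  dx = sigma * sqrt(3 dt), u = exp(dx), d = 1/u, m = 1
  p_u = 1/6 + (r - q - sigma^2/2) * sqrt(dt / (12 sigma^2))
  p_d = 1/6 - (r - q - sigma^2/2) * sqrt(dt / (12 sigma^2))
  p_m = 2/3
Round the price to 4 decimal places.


dt = T/N = 0.500000; dx = sigma*sqrt(3*dt) = 0.379671
u = exp(dx) = 1.461803; d = 1/u = 0.684086
p_u = 0.134369, p_m = 0.666667, p_d = 0.198964
Discount per step: exp(-r*dt) = 0.991040
Stock lattice S(k, j) with j the centered position index:
  k=0: S(0,+0) = 100.0200
  k=1: S(1,-1) = 68.4223; S(1,+0) = 100.0200; S(1,+1) = 146.2096
  k=2: S(2,-2) = 46.8068; S(2,-1) = 68.4223; S(2,+0) = 100.0200; S(2,+1) = 146.2096; S(2,+2) = 213.7297
Terminal payoffs V(N, j) = max(K - S_T, 0):
  V(2,-2) = 67.103207; V(2,-1) = 45.487668; V(2,+0) = 13.890000; V(2,+1) = 0.000000; V(2,+2) = 0.000000
Backward induction: V(k, j) = exp(-r*dt) * [p_u * V(k+1, j+1) + p_m * V(k+1, j) + p_d * V(k+1, j-1)]
  V(1,-1) = exp(-r*dt) * [p_u*13.890000 + p_m*45.487668 + p_d*67.103207] = 45.134600
  V(1,+0) = exp(-r*dt) * [p_u*0.000000 + p_m*13.890000 + p_d*45.487668] = 18.146371
  V(1,+1) = exp(-r*dt) * [p_u*0.000000 + p_m*0.000000 + p_d*13.890000] = 2.738854
  V(0,+0) = exp(-r*dt) * [p_u*2.738854 + p_m*18.146371 + p_d*45.134600] = 21.253629

Answer: Price = V(0,0) = 21.2536


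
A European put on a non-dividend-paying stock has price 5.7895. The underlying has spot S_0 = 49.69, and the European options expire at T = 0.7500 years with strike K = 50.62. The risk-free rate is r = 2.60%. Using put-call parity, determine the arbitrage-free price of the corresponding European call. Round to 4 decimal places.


Put-call parity: C - P = S_0 * exp(-qT) - K * exp(-rT).
S_0 * exp(-qT) = 49.6900 * 1.00000000 = 49.69000000
K * exp(-rT) = 50.6200 * 0.98068890 = 49.64247187
C = P + S*exp(-qT) - K*exp(-rT)
C = 5.7895 + 49.69000000 - 49.64247187 = 5.8370

Answer: Call price = 5.8370


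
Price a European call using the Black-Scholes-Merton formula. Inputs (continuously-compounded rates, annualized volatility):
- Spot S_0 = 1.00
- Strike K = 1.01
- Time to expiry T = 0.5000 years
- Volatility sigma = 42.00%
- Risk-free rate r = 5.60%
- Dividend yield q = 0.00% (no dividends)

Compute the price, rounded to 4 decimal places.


d1 = (ln(S/K) + (r - q + 0.5*sigma^2) * T) / (sigma * sqrt(T)) = 0.20926882
d2 = d1 - sigma * sqrt(T) = -0.08771603
exp(-rT) = 0.97238837; exp(-qT) = 1.00000000
C = S_0 * exp(-qT) * N(d1) - K * exp(-rT) * N(d2)
N(d1) = 0.58288081; N(d2) = 0.46505119
C = 1.0000 * 1.00000000 * 0.58288081 - 1.0100 * 0.97238837 * 0.46505119 = 0.1261

Answer: Price = 0.1261
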